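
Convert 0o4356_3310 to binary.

0b100011101110011011001000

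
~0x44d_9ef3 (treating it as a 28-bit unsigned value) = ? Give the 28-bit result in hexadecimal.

0xbb2610c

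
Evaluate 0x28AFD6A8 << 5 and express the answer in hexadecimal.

5 bits is not a whole number of base-16 digits; in binary: 101000101011111101011010101000 << 5 = 10100010101111110101101010100000000.

0x515FAD500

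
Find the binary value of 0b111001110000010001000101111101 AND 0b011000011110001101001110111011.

AND bit by bit (1 only where both bits are 1):
  111001110000010001000101111101
& 011000011110001101001110111011
= 011000010000000001000100111001

0b011000010000000001000100111001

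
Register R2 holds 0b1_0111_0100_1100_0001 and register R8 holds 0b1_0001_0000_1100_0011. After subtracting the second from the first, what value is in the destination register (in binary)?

0b110001111111110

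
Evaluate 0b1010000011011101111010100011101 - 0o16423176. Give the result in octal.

0o12015147237

0b1010000011011101111010100011101 = 0o12033572435 in octal.
Subtract column by column in base 8:
  5-6 → 7 (borrow)
  3-7-1 → 3 (borrow)
  4-1-1 → 2
  2-3 → 7 (borrow)
  7-2-1 → 4
  5-4 → 1
  3-6 → 5 (borrow)
  3-1-1 → 1
  0-0 → 0
  2-0 → 2
  1-0 → 1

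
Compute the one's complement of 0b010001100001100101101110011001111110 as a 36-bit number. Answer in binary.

Invert each bit: 010001100001100101101110011001111110 → 101110011110011010010001100110000001.

0b101110011110011010010001100110000001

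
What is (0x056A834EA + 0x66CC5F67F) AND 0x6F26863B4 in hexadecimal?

0x6C2682320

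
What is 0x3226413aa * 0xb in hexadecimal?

0x227a4cd84e

Multiply each base-16 digit by 11, carrying:
  a×11 = 110 → write e carry 6
  a×11+6 = 116 → write 4 carry 7
  3×11+7 = 40 → write 8 carry 2
  1×11+2 = 13 → write d
  4×11 = 44 → write c carry 2
  6×11+2 = 68 → write 4 carry 4
  2×11+4 = 26 → write a carry 1
  2×11+1 = 23 → write 7 carry 1
  3×11+1 = 34 → write 2 carry 2
  remaining carry: 2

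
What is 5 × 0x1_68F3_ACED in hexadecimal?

Multiply each base-16 digit by 5, carrying:
  D×5 = 65 → write 1 carry 4
  E×5+4 = 74 → write A carry 4
  C×5+4 = 64 → write 0 carry 4
  A×5+4 = 54 → write 6 carry 3
  3×5+3 = 18 → write 2 carry 1
  F×5+1 = 76 → write C carry 4
  8×5+4 = 44 → write C carry 2
  6×5+2 = 32 → write 0 carry 2
  1×5+2 = 7 → write 7

0x70CC260A1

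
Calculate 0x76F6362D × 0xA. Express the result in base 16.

0x4A59E1DC2

Multiply each base-16 digit by 10, carrying:
  D×10 = 130 → write 2 carry 8
  2×10+8 = 28 → write C carry 1
  6×10+1 = 61 → write D carry 3
  3×10+3 = 33 → write 1 carry 2
  6×10+2 = 62 → write E carry 3
  F×10+3 = 153 → write 9 carry 9
  6×10+9 = 69 → write 5 carry 4
  7×10+4 = 74 → write A carry 4
  remaining carry: 4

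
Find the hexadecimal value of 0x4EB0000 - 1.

0x4EAFFFF

The trailing 4 digits are 0, so subtracting 1 borrows through: they become F and the next digit up decrements.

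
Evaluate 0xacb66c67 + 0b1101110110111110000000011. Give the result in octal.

0xacb66c67 = 0o25455466147 in octal.
0b1101110110111110000000011 = 0o156676003 in octal.
Add column by column in base 8, right to left:
  7+3 = 2 carry 1
  4+0+1 = 5
  1+0 = 1
  6+6 = 4 carry 1
  6+7+1 = 6 carry 1
  4+6+1 = 3 carry 1
  5+6+1 = 4 carry 1
  5+5+1 = 3 carry 1
  4+1+1 = 6
  5+0 = 5
  2+0 = 2

0o25634364152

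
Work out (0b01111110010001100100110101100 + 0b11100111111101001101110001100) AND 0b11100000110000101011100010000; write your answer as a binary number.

0b1100000000000100010100010000

Add column by column in base 2, right to left:
  0+0 = 0
  0+0 = 0
  1+1 = 0 carry 1
  1+1+1 = 1 carry 1
  0+0+1 = 1
  1+0 = 1
  0+0 = 0
  1+1 = 0 carry 1
  1+1+1 = 1 carry 1
  0+1+1 = 0 carry 1
  0+0+1 = 1
  1+1 = 0 carry 1
  0+1+1 = 0 carry 1
  0+0+1 = 1
  1+0 = 1
  1+1 = 0 carry 1
  0+0+1 = 1
  0+1 = 1
  0+1 = 1
  1+1 = 0 carry 1
  0+1+1 = 0 carry 1
  0+1+1 = 0 carry 1
  1+1+1 = 1 carry 1
  1+1+1 = 1 carry 1
  1+0+1 = 0 carry 1
  1+0+1 = 0 carry 1
  1+1+1 = 1 carry 1
  1+1+1 = 1 carry 1
  0+1+1 = 0 carry 1
  final carry 1
Sum = 0b101100110001110110010100111000; now AND with 0b11100000110000101011100010000:
  101100110001110110010100111000
& 011100000110000101011100010000
= 001100000000000100010100010000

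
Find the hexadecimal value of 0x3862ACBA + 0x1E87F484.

0x56EAA13E

Add column by column in base 16, right to left:
  A+4 = E
  B+8 = 3 carry 1
  C+4+1 = 1 carry 1
  A+F+1 = A carry 1
  2+7+1 = A
  6+8 = E
  8+E = 6 carry 1
  3+1+1 = 5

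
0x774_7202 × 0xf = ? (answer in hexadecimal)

Multiply each base-16 digit by 15, carrying:
  2×15 = 30 → write e carry 1
  0×15+1 = 1 → write 1
  2×15 = 30 → write e carry 1
  7×15+1 = 106 → write a carry 6
  4×15+6 = 66 → write 2 carry 4
  7×15+4 = 109 → write d carry 6
  7×15+6 = 111 → write f carry 6
  remaining carry: 6

0x6fd2ae1e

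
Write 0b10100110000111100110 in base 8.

Group the bits in threes: 010 100 110 000 111 100 110 → 2460746.

0o2460746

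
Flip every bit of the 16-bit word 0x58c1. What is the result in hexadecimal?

0xa73e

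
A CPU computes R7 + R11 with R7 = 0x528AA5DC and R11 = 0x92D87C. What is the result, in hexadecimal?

0x531D7E58

Add column by column in base 16, right to left:
  C+C = 8 carry 1
  D+7+1 = 5 carry 1
  5+8+1 = E
  A+D = 7 carry 1
  A+2+1 = D
  8+9 = 1 carry 1
  2+0+1 = 3
  5+0 = 5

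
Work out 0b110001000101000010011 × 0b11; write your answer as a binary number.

Multiply each base-2 digit by 3, carrying:
  1×3 = 3 → write 1 carry 1
  1×3+1 = 4 → write 0 carry 2
  0×3+2 = 2 → write 0 carry 1
  0×3+1 = 1 → write 1
  1×3 = 3 → write 1 carry 1
  0×3+1 = 1 → write 1
  0×3 = 0 → write 0
  0×3 = 0 → write 0
  0×3 = 0 → write 0
  1×3 = 3 → write 1 carry 1
  0×3+1 = 1 → write 1
  1×3 = 3 → write 1 carry 1
  0×3+1 = 1 → write 1
  0×3 = 0 → write 0
  0×3 = 0 → write 0
  1×3 = 3 → write 1 carry 1
  0×3+1 = 1 → write 1
  0×3 = 0 → write 0
  0×3 = 0 → write 0
  1×3 = 3 → write 1 carry 1
  1×3+1 = 4 → write 0 carry 2
  remaining carry: 10

0b10010011001111000111001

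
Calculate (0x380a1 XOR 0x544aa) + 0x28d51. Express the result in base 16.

First 0x380a1 XOR 0x544aa = 0x6c40b.
Add column by column in base 16, right to left:
  b+1 = c
  0+5 = 5
  4+d = 1 carry 1
  c+8+1 = 5 carry 1
  6+2+1 = 9

0x9515c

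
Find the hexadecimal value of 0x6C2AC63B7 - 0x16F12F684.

0x553996D33

Subtract column by column in base 16:
  7-4 → 3
  B-8 → 3
  3-6 → D (borrow)
  6-F-1 → 6 (borrow)
  C-2-1 → 9
  A-1 → 9
  2-F → 3 (borrow)
  C-6-1 → 5
  6-1 → 5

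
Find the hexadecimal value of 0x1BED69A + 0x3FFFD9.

0x1FED673

Add column by column in base 16, right to left:
  A+9 = 3 carry 1
  9+D+1 = 7 carry 1
  6+F+1 = 6 carry 1
  D+F+1 = D carry 1
  E+F+1 = E carry 1
  B+3+1 = F
  1+0 = 1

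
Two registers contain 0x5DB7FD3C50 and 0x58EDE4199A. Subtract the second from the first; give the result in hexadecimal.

0x4CA1922B6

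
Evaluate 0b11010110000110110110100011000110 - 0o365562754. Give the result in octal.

0b11010110000110110110100011000110 = 0o32606664306 in octal.
Subtract column by column in base 8:
  6-4 → 2
  0-5 → 3 (borrow)
  3-7-1 → 3 (borrow)
  4-2-1 → 1
  6-6 → 0
  6-5 → 1
  6-5 → 1
  0-6 → 2 (borrow)
  6-3-1 → 2
  2-0 → 2
  3-0 → 3

0o32221101332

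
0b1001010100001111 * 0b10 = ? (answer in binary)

0b10010101000011110

Multiply each base-2 digit by 2, carrying:
  1×2 = 2 → write 0 carry 1
  1×2+1 = 3 → write 1 carry 1
  1×2+1 = 3 → write 1 carry 1
  1×2+1 = 3 → write 1 carry 1
  0×2+1 = 1 → write 1
  0×2 = 0 → write 0
  0×2 = 0 → write 0
  0×2 = 0 → write 0
  1×2 = 2 → write 0 carry 1
  0×2+1 = 1 → write 1
  1×2 = 2 → write 0 carry 1
  0×2+1 = 1 → write 1
  1×2 = 2 → write 0 carry 1
  0×2+1 = 1 → write 1
  0×2 = 0 → write 0
  1×2 = 2 → write 0 carry 1
  remaining carry: 1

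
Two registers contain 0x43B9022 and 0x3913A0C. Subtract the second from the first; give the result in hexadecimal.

Subtract column by column in base 16:
  2-C → 6 (borrow)
  2-0-1 → 1
  0-A → 6 (borrow)
  9-3-1 → 5
  B-1 → A
  3-9 → A (borrow)
  4-3-1 → 0

0xAA5616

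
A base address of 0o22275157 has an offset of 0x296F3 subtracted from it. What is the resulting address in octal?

0x296F3 = 0o513363 in octal.
Subtract column by column in base 8:
  7-3 → 4
  5-6 → 7 (borrow)
  1-3-1 → 5 (borrow)
  5-3-1 → 1
  7-1 → 6
  2-5 → 5 (borrow)
  2-0-1 → 1
  2-0 → 2

0o21561574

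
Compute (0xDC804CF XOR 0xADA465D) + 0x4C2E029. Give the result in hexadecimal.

0xBD522BB

First 0xDC804CF XOR 0xADA465D = 0x7124292.
Add column by column in base 16, right to left:
  2+9 = B
  9+2 = B
  2+0 = 2
  4+E = 2 carry 1
  2+2+1 = 5
  1+C = D
  7+4 = B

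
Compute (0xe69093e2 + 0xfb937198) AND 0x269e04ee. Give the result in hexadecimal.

0x2204046a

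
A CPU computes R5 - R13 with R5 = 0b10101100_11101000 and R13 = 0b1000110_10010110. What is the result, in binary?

0b110011001010010

Subtract column by column in base 2:
  0-0 → 0
  0-1 → 1 (borrow)
  0-1-1 → 0 (borrow)
  1-0-1 → 0
  0-1 → 1 (borrow)
  1-0-1 → 0
  1-0 → 1
  1-1 → 0
  0-0 → 0
  0-1 → 1 (borrow)
  1-1-1 → 1 (borrow)
  1-0-1 → 0
  0-0 → 0
  1-0 → 1
  0-1 → 1 (borrow)
  1-0-1 → 0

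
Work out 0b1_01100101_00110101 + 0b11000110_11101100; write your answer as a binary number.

0b100010110000100001

Add column by column in base 2, right to left:
  1+0 = 1
  0+0 = 0
  1+1 = 0 carry 1
  0+1+1 = 0 carry 1
  1+0+1 = 0 carry 1
  1+1+1 = 1 carry 1
  0+1+1 = 0 carry 1
  0+1+1 = 0 carry 1
  1+0+1 = 0 carry 1
  0+1+1 = 0 carry 1
  1+1+1 = 1 carry 1
  0+0+1 = 1
  0+0 = 0
  1+0 = 1
  1+1 = 0 carry 1
  0+1+1 = 0 carry 1
  1+0+1 = 0 carry 1
  final carry 1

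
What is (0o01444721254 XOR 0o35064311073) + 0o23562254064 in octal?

First 0o01444721254 XOR 0o35064311073 = 0o34420430227.
Add column by column in base 8, right to left:
  7+4 = 3 carry 1
  2+6+1 = 1 carry 1
  2+0+1 = 3
  0+4 = 4
  3+5 = 0 carry 1
  4+2+1 = 7
  0+2 = 2
  2+6 = 0 carry 1
  4+5+1 = 2 carry 1
  4+3+1 = 0 carry 1
  3+2+1 = 6

0o60202704313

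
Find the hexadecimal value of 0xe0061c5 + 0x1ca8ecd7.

0x2aa94e9c

Add column by column in base 16, right to left:
  5+7 = c
  c+d = 9 carry 1
  1+c+1 = e
  6+e = 4 carry 1
  0+8+1 = 9
  0+a = a
  e+c = a carry 1
  0+1+1 = 2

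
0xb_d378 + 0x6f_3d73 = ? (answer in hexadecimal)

0x7b10eb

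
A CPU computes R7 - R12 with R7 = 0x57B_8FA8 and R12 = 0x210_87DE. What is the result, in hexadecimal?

Subtract column by column in base 16:
  8-E → A (borrow)
  A-D-1 → C (borrow)
  F-7-1 → 7
  8-8 → 0
  B-0 → B
  7-1 → 6
  5-2 → 3

0x36B07CA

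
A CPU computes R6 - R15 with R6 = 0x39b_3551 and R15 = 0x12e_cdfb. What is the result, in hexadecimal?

0x26c6756

Subtract column by column in base 16:
  1-b → 6 (borrow)
  5-f-1 → 5 (borrow)
  5-d-1 → 7 (borrow)
  3-c-1 → 6 (borrow)
  b-e-1 → c (borrow)
  9-2-1 → 6
  3-1 → 2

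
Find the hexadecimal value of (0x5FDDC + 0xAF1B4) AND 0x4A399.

Add column by column in base 16, right to left:
  C+4 = 0 carry 1
  D+B+1 = 9 carry 1
  D+1+1 = F
  F+F = E carry 1
  5+A+1 = 0 carry 1
  final carry 1
Sum = 0x10EF90; now AND with 0x4A399:
  1&0=0, 0&4=0, E&A=A, F&3=3, 9&9=9, 0&9=0

0xA390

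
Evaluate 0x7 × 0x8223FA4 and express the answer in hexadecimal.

0x38EFBD7C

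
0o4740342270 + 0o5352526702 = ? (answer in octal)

0o12313071172

Add column by column in base 8, right to left:
  0+2 = 2
  7+0 = 7
  2+7 = 1 carry 1
  2+6+1 = 1 carry 1
  4+2+1 = 7
  3+5 = 0 carry 1
  0+2+1 = 3
  4+5 = 1 carry 1
  7+3+1 = 3 carry 1
  4+5+1 = 2 carry 1
  final carry 1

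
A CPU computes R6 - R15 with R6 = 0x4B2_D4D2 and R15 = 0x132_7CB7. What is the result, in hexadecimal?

Subtract column by column in base 16:
  2-7 → B (borrow)
  D-B-1 → 1
  4-C → 8 (borrow)
  D-7-1 → 5
  2-2 → 0
  B-3 → 8
  4-1 → 3

0x380581B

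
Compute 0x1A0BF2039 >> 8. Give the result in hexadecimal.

Shifting right by 8 bits = 2 hex digits: drop the last 2.

0x1A0BF20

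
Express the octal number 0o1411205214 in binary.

0b1100001001010000101010001100

Each octal digit is 3 bits: 1=001 4=100 1=001 1=001 2=010 0=000 5=101 2=010 1=001 4=100.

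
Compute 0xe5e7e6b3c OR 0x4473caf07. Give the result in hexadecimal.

0xe5f7eef3f

OR each hex digit independently (no carries):
  e|4=e, 5|4=5, e|7=f, 7|3=7, e|c=e, 6|a=e, b|f=f, 3|0=3, c|7=f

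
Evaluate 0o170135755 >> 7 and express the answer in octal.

0o740567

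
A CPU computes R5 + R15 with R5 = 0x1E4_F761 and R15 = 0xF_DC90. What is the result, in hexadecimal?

0x1F4D3F1

Add column by column in base 16, right to left:
  1+0 = 1
  6+9 = F
  7+C = 3 carry 1
  F+D+1 = D carry 1
  4+F+1 = 4 carry 1
  E+0+1 = F
  1+0 = 1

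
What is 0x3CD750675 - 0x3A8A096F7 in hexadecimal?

0x24D46F7E

Subtract column by column in base 16:
  5-7 → E (borrow)
  7-F-1 → 7 (borrow)
  6-6-1 → F (borrow)
  0-9-1 → 6 (borrow)
  5-0-1 → 4
  7-A → D (borrow)
  D-8-1 → 4
  C-A → 2
  3-3 → 0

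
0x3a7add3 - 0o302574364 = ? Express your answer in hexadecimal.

0x9cb4df

0o302574364 = 0x30af8f4 in hexadecimal.
Subtract column by column in base 16:
  3-4 → f (borrow)
  d-f-1 → d (borrow)
  d-8-1 → 4
  a-f → b (borrow)
  7-a-1 → c (borrow)
  a-0-1 → 9
  3-3 → 0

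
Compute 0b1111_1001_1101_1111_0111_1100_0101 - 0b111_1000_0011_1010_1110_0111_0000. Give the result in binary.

0b1000000110100100100101010101

Subtract column by column in base 2:
  1-0 → 1
  0-0 → 0
  1-0 → 1
  0-0 → 0
  0-1 → 1 (borrow)
  0-1-1 → 0 (borrow)
  1-1-1 → 1 (borrow)
  1-0-1 → 0
  1-0 → 1
  1-1 → 0
  1-1 → 0
  0-1 → 1 (borrow)
  1-0-1 → 0
  1-1 → 0
  1-0 → 1
  1-1 → 0
  1-1 → 0
  0-1 → 1 (borrow)
  1-0-1 → 0
  1-0 → 1
  1-0 → 1
  0-0 → 0
  0-0 → 0
  1-1 → 0
  1-1 → 0
  1-1 → 0
  1-1 → 0
  1-0 → 1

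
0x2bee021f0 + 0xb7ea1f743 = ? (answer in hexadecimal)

0xe3d821933

Add column by column in base 16, right to left:
  0+3 = 3
  f+4 = 3 carry 1
  1+7+1 = 9
  2+f = 1 carry 1
  0+1+1 = 2
  e+a = 8 carry 1
  e+e+1 = d carry 1
  b+7+1 = 3 carry 1
  2+b+1 = e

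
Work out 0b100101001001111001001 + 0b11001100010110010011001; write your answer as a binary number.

0b11110001100000001100010

Add column by column in base 2, right to left:
  1+1 = 0 carry 1
  0+0+1 = 1
  0+0 = 0
  1+1 = 0 carry 1
  0+1+1 = 0 carry 1
  0+0+1 = 1
  1+0 = 1
  1+1 = 0 carry 1
  1+0+1 = 0 carry 1
  1+0+1 = 0 carry 1
  0+1+1 = 0 carry 1
  0+1+1 = 0 carry 1
  1+0+1 = 0 carry 1
  0+1+1 = 0 carry 1
  0+0+1 = 1
  1+0 = 1
  0+0 = 0
  1+1 = 0 carry 1
  0+1+1 = 0 carry 1
  0+0+1 = 1
  1+0 = 1
  0+1 = 1
  0+1 = 1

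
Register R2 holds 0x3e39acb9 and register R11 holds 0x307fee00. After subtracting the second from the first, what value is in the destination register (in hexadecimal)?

0xdb9beb9

Subtract column by column in base 16:
  9-0 → 9
  b-0 → b
  c-e → e (borrow)
  a-e-1 → b (borrow)
  9-f-1 → 9 (borrow)
  3-7-1 → b (borrow)
  e-0-1 → d
  3-3 → 0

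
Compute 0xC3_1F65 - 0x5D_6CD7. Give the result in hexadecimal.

0x65B28E

Subtract column by column in base 16:
  5-7 → E (borrow)
  6-D-1 → 8 (borrow)
  F-C-1 → 2
  1-6 → B (borrow)
  3-D-1 → 5 (borrow)
  C-5-1 → 6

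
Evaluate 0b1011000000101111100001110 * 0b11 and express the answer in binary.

Multiply each base-2 digit by 3, carrying:
  0×3 = 0 → write 0
  1×3 = 3 → write 1 carry 1
  1×3+1 = 4 → write 0 carry 2
  1×3+2 = 5 → write 1 carry 2
  0×3+2 = 2 → write 0 carry 1
  0×3+1 = 1 → write 1
  0×3 = 0 → write 0
  0×3 = 0 → write 0
  1×3 = 3 → write 1 carry 1
  1×3+1 = 4 → write 0 carry 2
  1×3+2 = 5 → write 1 carry 2
  1×3+2 = 5 → write 1 carry 2
  1×3+2 = 5 → write 1 carry 2
  0×3+2 = 2 → write 0 carry 1
  1×3+1 = 4 → write 0 carry 2
  0×3+2 = 2 → write 0 carry 1
  0×3+1 = 1 → write 1
  0×3 = 0 → write 0
  0×3 = 0 → write 0
  0×3 = 0 → write 0
  0×3 = 0 → write 0
  1×3 = 3 → write 1 carry 1
  1×3+1 = 4 → write 0 carry 2
  0×3+2 = 2 → write 0 carry 1
  1×3+1 = 4 → write 0 carry 2
  remaining carry: 10

0b100001000010001110100101010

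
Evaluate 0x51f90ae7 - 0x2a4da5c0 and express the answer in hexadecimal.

0x27ab6527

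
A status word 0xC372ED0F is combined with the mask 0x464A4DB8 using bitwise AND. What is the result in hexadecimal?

AND each hex digit independently (no carries):
  C&4=4, 3&6=2, 7&4=4, 2&A=2, E&4=4, D&D=D, 0&B=0, F&8=8

0x42424D08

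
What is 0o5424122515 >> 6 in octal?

Shifting right by 6 bits = 2 oct digits: drop the last 2.

0o54241225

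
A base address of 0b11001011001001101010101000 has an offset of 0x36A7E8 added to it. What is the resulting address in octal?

0b11001011001001101010101000 = 0o313115250 in octal.
0x36A7E8 = 0o15523750 in octal.
Add column by column in base 8, right to left:
  0+0 = 0
  5+5 = 2 carry 1
  2+7+1 = 2 carry 1
  5+3+1 = 1 carry 1
  1+2+1 = 4
  1+5 = 6
  3+5 = 0 carry 1
  1+1+1 = 3
  3+0 = 3

0o330641220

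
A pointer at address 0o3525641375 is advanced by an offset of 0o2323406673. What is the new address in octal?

0o6051250270

Add column by column in base 8, right to left:
  5+3 = 0 carry 1
  7+7+1 = 7 carry 1
  3+6+1 = 2 carry 1
  1+6+1 = 0 carry 1
  4+0+1 = 5
  6+4 = 2 carry 1
  5+3+1 = 1 carry 1
  2+2+1 = 5
  5+3 = 0 carry 1
  3+2+1 = 6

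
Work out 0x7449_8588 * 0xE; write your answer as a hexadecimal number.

Multiply each base-16 digit by 14, carrying:
  8×14 = 112 → write 0 carry 7
  8×14+7 = 119 → write 7 carry 7
  5×14+7 = 77 → write D carry 4
  8×14+4 = 116 → write 4 carry 7
  9×14+7 = 133 → write 5 carry 8
  4×14+8 = 64 → write 0 carry 4
  4×14+4 = 60 → write C carry 3
  7×14+3 = 101 → write 5 carry 6
  remaining carry: 6

0x65C054D70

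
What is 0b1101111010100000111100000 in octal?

Group the bits in threes: 001 101 111 010 100 000 111 100 000 → 157240740.

0o157240740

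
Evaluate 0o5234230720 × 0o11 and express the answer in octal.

0o57576540120

Multiply each base-8 digit by 9, carrying:
  0×9 = 0 → write 0
  2×9 = 18 → write 2 carry 2
  7×9+2 = 65 → write 1 carry 8
  0×9+8 = 8 → write 0 carry 1
  3×9+1 = 28 → write 4 carry 3
  2×9+3 = 21 → write 5 carry 2
  4×9+2 = 38 → write 6 carry 4
  3×9+4 = 31 → write 7 carry 3
  2×9+3 = 21 → write 5 carry 2
  5×9+2 = 47 → write 7 carry 5
  remaining carry: 5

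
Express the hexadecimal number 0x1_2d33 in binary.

0b10010110100110011

Expand each hex digit to 4 bits: 1=0001 2=0010 d=1101 3=0011 3=0011.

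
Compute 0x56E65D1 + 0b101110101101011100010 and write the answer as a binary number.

0b101100001011100000010110011

0x56E65D1 = 0b101011011100110010111010001 in binary.
Add column by column in base 2, right to left:
  1+0 = 1
  0+1 = 1
  0+0 = 0
  0+0 = 0
  1+0 = 1
  0+1 = 1
  1+1 = 0 carry 1
  1+1+1 = 1 carry 1
  1+0+1 = 0 carry 1
  0+1+1 = 0 carry 1
  1+0+1 = 0 carry 1
  0+1+1 = 0 carry 1
  0+1+1 = 0 carry 1
  1+0+1 = 0 carry 1
  1+1+1 = 1 carry 1
  0+0+1 = 1
  0+1 = 1
  1+1 = 0 carry 1
  1+1+1 = 1 carry 1
  1+0+1 = 0 carry 1
  0+1+1 = 0 carry 1
  1+0+1 = 0 carry 1
  1+0+1 = 0 carry 1
  0+0+1 = 1
  1+0 = 1
  0+0 = 0
  1+0 = 1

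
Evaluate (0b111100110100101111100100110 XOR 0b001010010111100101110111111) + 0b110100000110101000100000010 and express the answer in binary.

First 0b111100110100101111100100110 XOR 0b001010010111100101110111111 = 0b110110100011001010010011001.
Add column by column in base 2, right to left:
  1+0 = 1
  0+1 = 1
  0+0 = 0
  1+0 = 1
  1+0 = 1
  0+0 = 0
  0+0 = 0
  1+0 = 1
  0+1 = 1
  0+0 = 0
  1+0 = 1
  0+0 = 0
  1+1 = 0 carry 1
  0+0+1 = 1
  0+1 = 1
  1+0 = 1
  1+1 = 0 carry 1
  0+1+1 = 0 carry 1
  0+0+1 = 1
  0+0 = 0
  1+0 = 1
  0+0 = 0
  1+0 = 1
  1+1 = 0 carry 1
  0+0+1 = 1
  1+1 = 0 carry 1
  1+1+1 = 1 carry 1
  final carry 1

0b1101010101001110010110011011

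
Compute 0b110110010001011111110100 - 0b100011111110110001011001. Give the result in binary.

0b10010010010101110011011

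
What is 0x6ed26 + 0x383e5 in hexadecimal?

Add column by column in base 16, right to left:
  6+5 = b
  2+e = 0 carry 1
  d+3+1 = 1 carry 1
  e+8+1 = 7 carry 1
  6+3+1 = a

0xa710b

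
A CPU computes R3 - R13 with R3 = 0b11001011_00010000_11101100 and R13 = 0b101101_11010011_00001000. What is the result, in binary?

Subtract column by column in base 2:
  0-0 → 0
  0-0 → 0
  1-0 → 1
  1-1 → 0
  0-0 → 0
  1-0 → 1
  1-0 → 1
  1-0 → 1
  0-1 → 1 (borrow)
  0-1-1 → 0 (borrow)
  0-0-1 → 1 (borrow)
  0-0-1 → 1 (borrow)
  1-1-1 → 1 (borrow)
  0-0-1 → 1 (borrow)
  0-1-1 → 0 (borrow)
  0-1-1 → 0 (borrow)
  1-1-1 → 1 (borrow)
  1-0-1 → 0
  0-1 → 1 (borrow)
  1-1-1 → 1 (borrow)
  0-0-1 → 1 (borrow)
  0-1-1 → 0 (borrow)
  1-0-1 → 0
  1-0 → 1

0b100111010011110111100100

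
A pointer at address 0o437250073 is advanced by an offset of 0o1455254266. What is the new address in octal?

Add column by column in base 8, right to left:
  3+6 = 1 carry 1
  7+6+1 = 6 carry 1
  0+2+1 = 3
  0+4 = 4
  5+5 = 2 carry 1
  2+2+1 = 5
  7+5 = 4 carry 1
  3+5+1 = 1 carry 1
  4+4+1 = 1 carry 1
  0+1+1 = 2

0o2114524361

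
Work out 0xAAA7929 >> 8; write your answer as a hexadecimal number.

0xAAA79

Shifting right by 8 bits = 2 hex digits: drop the last 2.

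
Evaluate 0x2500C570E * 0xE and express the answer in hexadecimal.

0x2060ACC2C4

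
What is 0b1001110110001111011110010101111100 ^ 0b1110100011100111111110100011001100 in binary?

0b0111010101101000100000110110110000

XOR bit by bit (1 where the bits differ):
  1001110110001111011110010101111100
^ 1110100011100111111110100011001100
= 0111010101101000100000110110110000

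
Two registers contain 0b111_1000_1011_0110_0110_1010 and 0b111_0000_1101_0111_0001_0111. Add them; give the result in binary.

Add column by column in base 2, right to left:
  0+1 = 1
  1+1 = 0 carry 1
  0+1+1 = 0 carry 1
  1+0+1 = 0 carry 1
  0+1+1 = 0 carry 1
  1+0+1 = 0 carry 1
  1+0+1 = 0 carry 1
  0+0+1 = 1
  0+1 = 1
  1+1 = 0 carry 1
  1+1+1 = 1 carry 1
  0+0+1 = 1
  1+1 = 0 carry 1
  1+0+1 = 0 carry 1
  0+1+1 = 0 carry 1
  1+1+1 = 1 carry 1
  0+0+1 = 1
  0+0 = 0
  0+0 = 0
  1+0 = 1
  1+1 = 0 carry 1
  1+1+1 = 1 carry 1
  1+1+1 = 1 carry 1
  final carry 1

0b111010011000110110000001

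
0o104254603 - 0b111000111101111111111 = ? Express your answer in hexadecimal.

0xF4DD84

0o104254603 = 0x1115983 in hexadecimal.
0b111000111101111111111 = 0x1C7BFF in hexadecimal.
Subtract column by column in base 16:
  3-F → 4 (borrow)
  8-F-1 → 8 (borrow)
  9-B-1 → D (borrow)
  5-7-1 → D (borrow)
  1-C-1 → 4 (borrow)
  1-1-1 → F (borrow)
  1-0-1 → 0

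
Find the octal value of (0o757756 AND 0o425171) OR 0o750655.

0o757756 AND 0o425171 = 0o405150.
Then OR with 0o750655.

0o755755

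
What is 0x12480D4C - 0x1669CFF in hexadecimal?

0x10E1704D

Subtract column by column in base 16:
  C-F → D (borrow)
  4-F-1 → 4 (borrow)
  D-C-1 → 0
  0-9 → 7 (borrow)
  8-6-1 → 1
  4-6 → E (borrow)
  2-1-1 → 0
  1-0 → 1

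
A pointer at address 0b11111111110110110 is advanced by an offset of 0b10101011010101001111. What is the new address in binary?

Add column by column in base 2, right to left:
  0+1 = 1
  1+1 = 0 carry 1
  1+1+1 = 1 carry 1
  0+1+1 = 0 carry 1
  1+0+1 = 0 carry 1
  1+0+1 = 0 carry 1
  0+1+1 = 0 carry 1
  1+0+1 = 0 carry 1
  1+1+1 = 1 carry 1
  1+0+1 = 0 carry 1
  1+1+1 = 1 carry 1
  1+0+1 = 0 carry 1
  1+1+1 = 1 carry 1
  1+1+1 = 1 carry 1
  1+0+1 = 0 carry 1
  1+1+1 = 1 carry 1
  1+0+1 = 0 carry 1
  0+1+1 = 0 carry 1
  0+0+1 = 1
  0+1 = 1

0b11001011010100000101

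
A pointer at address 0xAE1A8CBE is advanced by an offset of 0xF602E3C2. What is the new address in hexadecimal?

Add column by column in base 16, right to left:
  E+2 = 0 carry 1
  B+C+1 = 8 carry 1
  C+3+1 = 0 carry 1
  8+E+1 = 7 carry 1
  A+2+1 = D
  1+0 = 1
  E+6 = 4 carry 1
  A+F+1 = A carry 1
  final carry 1

0x1A41D7080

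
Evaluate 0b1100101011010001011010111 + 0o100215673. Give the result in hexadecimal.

0x296be92

0b1100101011010001011010111 = 0x195a2d7 in hexadecimal.
0o100215673 = 0x1011bbb in hexadecimal.
Add column by column in base 16, right to left:
  7+b = 2 carry 1
  d+b+1 = 9 carry 1
  2+b+1 = e
  a+1 = b
  5+1 = 6
  9+0 = 9
  1+1 = 2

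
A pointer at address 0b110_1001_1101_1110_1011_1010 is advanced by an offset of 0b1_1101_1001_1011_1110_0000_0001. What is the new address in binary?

0b10010000111001110010111011

Add column by column in base 2, right to left:
  0+1 = 1
  1+0 = 1
  0+0 = 0
  1+0 = 1
  1+0 = 1
  1+0 = 1
  0+0 = 0
  1+0 = 1
  0+0 = 0
  1+1 = 0 carry 1
  1+1+1 = 1 carry 1
  1+1+1 = 1 carry 1
  1+1+1 = 1 carry 1
  0+1+1 = 0 carry 1
  1+0+1 = 0 carry 1
  1+1+1 = 1 carry 1
  1+1+1 = 1 carry 1
  0+0+1 = 1
  0+0 = 0
  1+1 = 0 carry 1
  0+1+1 = 0 carry 1
  1+0+1 = 0 carry 1
  1+1+1 = 1 carry 1
  0+1+1 = 0 carry 1
  0+1+1 = 0 carry 1
  final carry 1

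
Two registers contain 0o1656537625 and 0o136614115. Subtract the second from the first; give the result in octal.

Subtract column by column in base 8:
  5-5 → 0
  2-1 → 1
  6-1 → 5
  7-4 → 3
  3-1 → 2
  5-6 → 7 (borrow)
  6-6-1 → 7 (borrow)
  5-3-1 → 1
  6-1 → 5
  1-0 → 1

0o1517723510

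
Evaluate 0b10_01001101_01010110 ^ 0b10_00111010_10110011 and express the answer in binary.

0b000111011111100101

XOR bit by bit (1 where the bits differ):
  100100110101010110
^ 100011101010110011
= 000111011111100101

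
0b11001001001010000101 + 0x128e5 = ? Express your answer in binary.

0x128e5 = 0b10010100011100101 in binary.
Add column by column in base 2, right to left:
  1+1 = 0 carry 1
  0+0+1 = 1
  1+1 = 0 carry 1
  0+0+1 = 1
  0+0 = 0
  0+1 = 1
  0+1 = 1
  1+1 = 0 carry 1
  0+0+1 = 1
  1+0 = 1
  0+0 = 0
  0+1 = 1
  1+0 = 1
  0+1 = 1
  0+0 = 0
  1+0 = 1
  0+1 = 1
  0+0 = 0
  1+0 = 1
  1+0 = 1

0b11011011101101101010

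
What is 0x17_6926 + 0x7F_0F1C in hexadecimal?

0x967842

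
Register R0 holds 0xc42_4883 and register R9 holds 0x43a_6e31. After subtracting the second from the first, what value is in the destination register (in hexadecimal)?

0x807da52

Subtract column by column in base 16:
  3-1 → 2
  8-3 → 5
  8-e → a (borrow)
  4-6-1 → d (borrow)
  2-a-1 → 7 (borrow)
  4-3-1 → 0
  c-4 → 8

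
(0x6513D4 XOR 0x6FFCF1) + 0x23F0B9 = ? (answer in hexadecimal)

0x2EDFDE

First 0x6513D4 XOR 0x6FFCF1 = 0x0AEF25.
Add column by column in base 16, right to left:
  5+9 = E
  2+B = D
  F+0 = F
  E+F = D carry 1
  A+3+1 = E
  0+2 = 2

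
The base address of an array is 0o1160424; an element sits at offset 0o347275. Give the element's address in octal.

0o1527721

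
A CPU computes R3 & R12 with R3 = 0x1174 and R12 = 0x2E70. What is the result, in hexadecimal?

AND each hex digit independently (no carries):
  1&2=0, 1&E=0, 7&7=7, 4&0=0

0x0070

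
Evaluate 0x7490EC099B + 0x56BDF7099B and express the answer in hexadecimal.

0xCB4EE31336

Add column by column in base 16, right to left:
  B+B = 6 carry 1
  9+9+1 = 3 carry 1
  9+9+1 = 3 carry 1
  0+0+1 = 1
  C+7 = 3 carry 1
  E+F+1 = E carry 1
  0+D+1 = E
  9+B = 4 carry 1
  4+6+1 = B
  7+5 = C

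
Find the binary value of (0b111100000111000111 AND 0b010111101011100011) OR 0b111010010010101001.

0b111100000111000111 AND 0b010111101011100011 = 0b010100000011000011.
Then OR with 0b111010010010101001.

0b111110010011101011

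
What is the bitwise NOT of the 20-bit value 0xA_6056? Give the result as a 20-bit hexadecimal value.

0x59FA9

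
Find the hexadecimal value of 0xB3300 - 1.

The trailing 2 digits are 0, so subtracting 1 borrows through: they become F and the next digit up decrements.

0xB32FF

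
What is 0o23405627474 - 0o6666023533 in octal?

0o14517603741

Subtract column by column in base 8:
  4-3 → 1
  7-3 → 4
  4-5 → 7 (borrow)
  7-3-1 → 3
  2-2 → 0
  6-0 → 6
  5-6 → 7 (borrow)
  0-6-1 → 1 (borrow)
  4-6-1 → 5 (borrow)
  3-6-1 → 4 (borrow)
  2-0-1 → 1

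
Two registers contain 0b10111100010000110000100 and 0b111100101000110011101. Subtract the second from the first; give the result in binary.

0b1111111100111111100111

Subtract column by column in base 2:
  0-1 → 1 (borrow)
  0-0-1 → 1 (borrow)
  1-1-1 → 1 (borrow)
  0-1-1 → 0 (borrow)
  0-1-1 → 0 (borrow)
  0-0-1 → 1 (borrow)
  0-0-1 → 1 (borrow)
  1-1-1 → 1 (borrow)
  1-1-1 → 1 (borrow)
  0-0-1 → 1 (borrow)
  0-0-1 → 1 (borrow)
  0-0-1 → 1 (borrow)
  0-1-1 → 0 (borrow)
  1-0-1 → 0
  0-1 → 1 (borrow)
  0-0-1 → 1 (borrow)
  0-0-1 → 1 (borrow)
  1-1-1 → 1 (borrow)
  1-1-1 → 1 (borrow)
  1-1-1 → 1 (borrow)
  1-1-1 → 1 (borrow)
  0-0-1 → 1 (borrow)
  1-0-1 → 0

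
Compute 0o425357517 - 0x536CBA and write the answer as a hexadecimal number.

0o425357517 = 0x455DF4F in hexadecimal.
Subtract column by column in base 16:
  F-A → 5
  4-B → 9 (borrow)
  F-C-1 → 2
  D-6 → 7
  5-3 → 2
  5-5 → 0
  4-0 → 4

0x4027295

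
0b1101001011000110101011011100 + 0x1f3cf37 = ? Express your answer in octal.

0o1710035023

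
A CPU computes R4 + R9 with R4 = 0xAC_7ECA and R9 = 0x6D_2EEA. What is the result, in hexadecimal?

Add column by column in base 16, right to left:
  A+A = 4 carry 1
  C+E+1 = B carry 1
  E+E+1 = D carry 1
  7+2+1 = A
  C+D = 9 carry 1
  A+6+1 = 1 carry 1
  final carry 1

0x119ADB4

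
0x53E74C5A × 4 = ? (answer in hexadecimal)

Multiply each base-16 digit by 4, carrying:
  A×4 = 40 → write 8 carry 2
  5×4+2 = 22 → write 6 carry 1
  C×4+1 = 49 → write 1 carry 3
  4×4+3 = 19 → write 3 carry 1
  7×4+1 = 29 → write D carry 1
  E×4+1 = 57 → write 9 carry 3
  3×4+3 = 15 → write F
  5×4 = 20 → write 4 carry 1
  remaining carry: 1

0x14F9D3168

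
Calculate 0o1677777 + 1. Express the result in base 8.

The trailing 5 digits are 7 (max in base 8), so adding 1 cascades: they roll to 0 and the next digit up increments.

0o1700000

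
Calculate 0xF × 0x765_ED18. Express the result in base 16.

Multiply each base-16 digit by 15, carrying:
  8×15 = 120 → write 8 carry 7
  1×15+7 = 22 → write 6 carry 1
  D×15+1 = 196 → write 4 carry 12
  E×15+12 = 222 → write E carry 13
  5×15+13 = 88 → write 8 carry 5
  6×15+5 = 95 → write F carry 5
  7×15+5 = 110 → write E carry 6
  remaining carry: 6

0x6EF8E468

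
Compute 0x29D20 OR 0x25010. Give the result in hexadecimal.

0x2DD30

OR each hex digit independently (no carries):
  2|2=2, 9|5=D, D|0=D, 2|1=3, 0|0=0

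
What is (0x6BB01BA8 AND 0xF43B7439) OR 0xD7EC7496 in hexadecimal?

0xF7FC74BE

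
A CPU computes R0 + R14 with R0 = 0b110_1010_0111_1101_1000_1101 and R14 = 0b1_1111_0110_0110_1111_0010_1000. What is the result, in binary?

Add column by column in base 2, right to left:
  1+0 = 1
  0+0 = 0
  1+0 = 1
  1+1 = 0 carry 1
  0+0+1 = 1
  0+1 = 1
  0+0 = 0
  1+0 = 1
  1+1 = 0 carry 1
  0+1+1 = 0 carry 1
  1+1+1 = 1 carry 1
  1+1+1 = 1 carry 1
  1+0+1 = 0 carry 1
  1+1+1 = 1 carry 1
  1+1+1 = 1 carry 1
  0+0+1 = 1
  0+0 = 0
  1+1 = 0 carry 1
  0+1+1 = 0 carry 1
  1+0+1 = 0 carry 1
  0+1+1 = 0 carry 1
  1+1+1 = 1 carry 1
  1+1+1 = 1 carry 1
  0+1+1 = 0 carry 1
  0+1+1 = 0 carry 1
  final carry 1

0b10011000001110110010110101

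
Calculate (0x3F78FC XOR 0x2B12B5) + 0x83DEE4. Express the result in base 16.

First 0x3F78FC XOR 0x2B12B5 = 0x146A49.
Add column by column in base 16, right to left:
  9+4 = D
  4+E = 2 carry 1
  A+E+1 = 9 carry 1
  6+D+1 = 4 carry 1
  4+3+1 = 8
  1+8 = 9

0x98492D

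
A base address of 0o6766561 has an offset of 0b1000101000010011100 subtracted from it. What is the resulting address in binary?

0b101111001110011010101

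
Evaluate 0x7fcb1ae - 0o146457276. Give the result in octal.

0x7fcb1ae = 0o777130656 in octal.
Subtract column by column in base 8:
  6-6 → 0
  5-7 → 6 (borrow)
  6-2-1 → 3
  0-7 → 1 (borrow)
  3-5-1 → 5 (borrow)
  1-4-1 → 4 (borrow)
  7-6-1 → 0
  7-4 → 3
  7-1 → 6

0o630451360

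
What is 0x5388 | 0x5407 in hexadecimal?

0x578F

OR each hex digit independently (no carries):
  5|5=5, 3|4=7, 8|0=8, 8|7=F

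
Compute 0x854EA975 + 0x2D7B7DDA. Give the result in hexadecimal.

Add column by column in base 16, right to left:
  5+A = F
  7+D = 4 carry 1
  9+D+1 = 7 carry 1
  A+7+1 = 2 carry 1
  E+B+1 = A carry 1
  4+7+1 = C
  5+D = 2 carry 1
  8+2+1 = B

0xB2CA274F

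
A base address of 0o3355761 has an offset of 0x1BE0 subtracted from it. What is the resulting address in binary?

0b11011100000000010001

0o3355761 = 0b11011101101111110001 in binary.
0x1BE0 = 0b1101111100000 in binary.
Subtract column by column in base 2:
  1-0 → 1
  0-0 → 0
  0-0 → 0
  0-0 → 0
  1-0 → 1
  1-1 → 0
  1-1 → 0
  1-1 → 0
  1-1 → 0
  1-1 → 0
  0-0 → 0
  1-1 → 0
  1-1 → 0
  0-0 → 0
  1-0 → 1
  1-0 → 1
  1-0 → 1
  0-0 → 0
  1-0 → 1
  1-0 → 1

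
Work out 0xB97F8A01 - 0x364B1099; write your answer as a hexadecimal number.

Subtract column by column in base 16:
  1-9 → 8 (borrow)
  0-9-1 → 6 (borrow)
  A-0-1 → 9
  8-1 → 7
  F-B → 4
  7-4 → 3
  9-6 → 3
  B-3 → 8

0x83347968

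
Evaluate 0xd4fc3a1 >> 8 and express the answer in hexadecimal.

Shifting right by 8 bits = 2 hex digits: drop the last 2.

0xd4fc3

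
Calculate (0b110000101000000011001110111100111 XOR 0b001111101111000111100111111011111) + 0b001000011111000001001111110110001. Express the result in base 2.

0b1000111100110000101111000111101001

First 0b110000101000000011001110111100111 XOR 0b001111101111000111100111111011111 = 0b111111000111000100101001000111000.
Add column by column in base 2, right to left:
  0+1 = 1
  0+0 = 0
  0+0 = 0
  1+0 = 1
  1+1 = 0 carry 1
  1+1+1 = 1 carry 1
  0+0+1 = 1
  0+1 = 1
  0+1 = 1
  1+1 = 0 carry 1
  0+1+1 = 0 carry 1
  0+1+1 = 0 carry 1
  1+1+1 = 1 carry 1
  0+0+1 = 1
  1+0 = 1
  0+1 = 1
  0+0 = 0
  1+0 = 1
  0+0 = 0
  0+0 = 0
  0+0 = 0
  1+1 = 0 carry 1
  1+1+1 = 1 carry 1
  1+1+1 = 1 carry 1
  0+1+1 = 0 carry 1
  0+1+1 = 0 carry 1
  0+0+1 = 1
  1+0 = 1
  1+0 = 1
  1+0 = 1
  1+1 = 0 carry 1
  1+0+1 = 0 carry 1
  1+0+1 = 0 carry 1
  final carry 1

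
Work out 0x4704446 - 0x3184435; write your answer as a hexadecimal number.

Subtract column by column in base 16:
  6-5 → 1
  4-3 → 1
  4-4 → 0
  4-4 → 0
  0-8 → 8 (borrow)
  7-1-1 → 5
  4-3 → 1

0x1580011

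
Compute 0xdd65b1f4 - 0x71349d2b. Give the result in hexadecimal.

0x6c3114c9

Subtract column by column in base 16:
  4-b → 9 (borrow)
  f-2-1 → c
  1-d → 4 (borrow)
  b-9-1 → 1
  5-4 → 1
  6-3 → 3
  d-1 → c
  d-7 → 6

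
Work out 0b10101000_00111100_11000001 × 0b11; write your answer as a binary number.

0b1111110001011011001000011

Multiply each base-2 digit by 3, carrying:
  1×3 = 3 → write 1 carry 1
  0×3+1 = 1 → write 1
  0×3 = 0 → write 0
  0×3 = 0 → write 0
  0×3 = 0 → write 0
  0×3 = 0 → write 0
  1×3 = 3 → write 1 carry 1
  1×3+1 = 4 → write 0 carry 2
  0×3+2 = 2 → write 0 carry 1
  0×3+1 = 1 → write 1
  1×3 = 3 → write 1 carry 1
  1×3+1 = 4 → write 0 carry 2
  1×3+2 = 5 → write 1 carry 2
  1×3+2 = 5 → write 1 carry 2
  0×3+2 = 2 → write 0 carry 1
  0×3+1 = 1 → write 1
  0×3 = 0 → write 0
  0×3 = 0 → write 0
  0×3 = 0 → write 0
  1×3 = 3 → write 1 carry 1
  0×3+1 = 1 → write 1
  1×3 = 3 → write 1 carry 1
  0×3+1 = 1 → write 1
  1×3 = 3 → write 1 carry 1
  remaining carry: 1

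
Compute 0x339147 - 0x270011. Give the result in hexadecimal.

0xC9136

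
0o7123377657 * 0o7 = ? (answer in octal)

Multiply each base-8 digit by 7, carrying:
  7×7 = 49 → write 1 carry 6
  5×7+6 = 41 → write 1 carry 5
  6×7+5 = 47 → write 7 carry 5
  7×7+5 = 54 → write 6 carry 6
  7×7+6 = 55 → write 7 carry 6
  3×7+6 = 27 → write 3 carry 3
  3×7+3 = 24 → write 0 carry 3
  2×7+3 = 17 → write 1 carry 2
  1×7+2 = 9 → write 1 carry 1
  7×7+1 = 50 → write 2 carry 6
  remaining carry: 6

0o62110376711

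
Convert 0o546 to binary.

Each octal digit is 3 bits: 5=101 4=100 6=110.

0b101100110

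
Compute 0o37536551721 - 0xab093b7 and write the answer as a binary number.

0b11110010110010100100000000011010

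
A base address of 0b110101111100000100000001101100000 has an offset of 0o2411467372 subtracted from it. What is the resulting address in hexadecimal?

0b110101111100000100000001101100000 = 0x1AF820360 in hexadecimal.
0o2411467372 = 0x14266EFA in hexadecimal.
Subtract column by column in base 16:
  0-A → 6 (borrow)
  6-F-1 → 6 (borrow)
  3-E-1 → 4 (borrow)
  0-6-1 → 9 (borrow)
  2-6-1 → B (borrow)
  8-2-1 → 5
  F-4 → B
  A-1 → 9
  1-0 → 1

0x19B5B9466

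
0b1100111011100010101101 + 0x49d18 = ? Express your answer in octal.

0o16052705

0b1100111011100010101101 = 0o14734255 in octal.
0x49d18 = 0o1116430 in octal.
Add column by column in base 8, right to left:
  5+0 = 5
  5+3 = 0 carry 1
  2+4+1 = 7
  4+6 = 2 carry 1
  3+1+1 = 5
  7+1 = 0 carry 1
  4+1+1 = 6
  1+0 = 1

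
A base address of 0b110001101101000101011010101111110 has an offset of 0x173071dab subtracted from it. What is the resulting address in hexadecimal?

0b110001101101000101011010101111110 = 0x18da2b57e in hexadecimal.
Subtract column by column in base 16:
  e-b → 3
  7-a → d (borrow)
  5-d-1 → 7 (borrow)
  b-1-1 → 9
  2-7 → b (borrow)
  a-0-1 → 9
  d-3 → a
  8-7 → 1
  1-1 → 0

0x1a9b97d3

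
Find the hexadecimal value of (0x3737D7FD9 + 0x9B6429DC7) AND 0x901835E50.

0x901801C00

Add column by column in base 16, right to left:
  9+7 = 0 carry 1
  D+C+1 = A carry 1
  F+D+1 = D carry 1
  7+9+1 = 1 carry 1
  D+2+1 = 0 carry 1
  7+4+1 = C
  3+6 = 9
  7+B = 2 carry 1
  3+9+1 = D
Sum = 0xD29C01DA0; now AND with 0x901835E50:
  D&9=9, 2&0=0, 9&1=1, C&8=8, 0&3=0, 1&5=1, D&E=C, A&5=0, 0&0=0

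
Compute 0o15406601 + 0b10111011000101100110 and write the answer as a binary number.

0b10000011011111011100111

0o15406601 = 0b1101100000110110000001 in binary.
Add column by column in base 2, right to left:
  1+0 = 1
  0+1 = 1
  0+1 = 1
  0+0 = 0
  0+0 = 0
  0+1 = 1
  0+1 = 1
  1+0 = 1
  1+1 = 0 carry 1
  0+0+1 = 1
  1+0 = 1
  1+0 = 1
  0+1 = 1
  0+1 = 1
  0+0 = 0
  0+1 = 1
  0+1 = 1
  1+1 = 0 carry 1
  1+0+1 = 0 carry 1
  0+1+1 = 0 carry 1
  1+0+1 = 0 carry 1
  1+0+1 = 0 carry 1
  final carry 1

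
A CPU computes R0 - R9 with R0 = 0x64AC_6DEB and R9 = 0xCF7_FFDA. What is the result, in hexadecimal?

0x57B46E11

Subtract column by column in base 16:
  B-A → 1
  E-D → 1
  D-F → E (borrow)
  6-F-1 → 6 (borrow)
  C-7-1 → 4
  A-F → B (borrow)
  4-C-1 → 7 (borrow)
  6-0-1 → 5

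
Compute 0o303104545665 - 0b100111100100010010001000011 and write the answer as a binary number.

0o303104545665 = 0b11000011001000100101100101110110101 in binary.
Subtract column by column in base 2:
  1-1 → 0
  0-1 → 1 (borrow)
  1-0-1 → 0
  0-0 → 0
  1-0 → 1
  1-0 → 1
  0-1 → 1 (borrow)
  1-0-1 → 0
  1-0 → 1
  1-0 → 1
  0-1 → 1 (borrow)
  1-0-1 → 0
  0-0 → 0
  0-1 → 1 (borrow)
  1-0-1 → 0
  1-0 → 1
  0-0 → 0
  1-1 → 0
  0-0 → 0
  0-0 → 0
  1-1 → 0
  0-1 → 1 (borrow)
  0-1-1 → 0 (borrow)
  0-1-1 → 0 (borrow)
  1-0-1 → 0
  0-0 → 0
  0-1 → 1 (borrow)
  1-0-1 → 0
  1-0 → 1
  0-0 → 0
  0-0 → 0
  0-0 → 0
  0-0 → 0
  1-0 → 1
  1-0 → 1

0b11000010100001000001010011101110010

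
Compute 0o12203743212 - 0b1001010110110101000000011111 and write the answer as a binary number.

0o12203743212 = 0b1010010000011111100011010001010 in binary.
Subtract column by column in base 2:
  0-1 → 1 (borrow)
  1-1-1 → 1 (borrow)
  0-1-1 → 0 (borrow)
  1-1-1 → 1 (borrow)
  0-1-1 → 0 (borrow)
  0-0-1 → 1 (borrow)
  0-0-1 → 1 (borrow)
  1-0-1 → 0
  0-0 → 0
  1-0 → 1
  1-0 → 1
  0-0 → 0
  0-1 → 1 (borrow)
  0-0-1 → 1 (borrow)
  1-1-1 → 1 (borrow)
  1-0-1 → 0
  1-1 → 0
  1-1 → 0
  1-0 → 1
  1-1 → 0
  0-1 → 1 (borrow)
  0-0-1 → 1 (borrow)
  0-1-1 → 0 (borrow)
  0-0-1 → 1 (borrow)
  0-1-1 → 0 (borrow)
  1-0-1 → 0
  0-0 → 0
  0-1 → 1 (borrow)
  1-0-1 → 0
  0-0 → 0
  1-0 → 1

0b1001000101101000111011001101011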